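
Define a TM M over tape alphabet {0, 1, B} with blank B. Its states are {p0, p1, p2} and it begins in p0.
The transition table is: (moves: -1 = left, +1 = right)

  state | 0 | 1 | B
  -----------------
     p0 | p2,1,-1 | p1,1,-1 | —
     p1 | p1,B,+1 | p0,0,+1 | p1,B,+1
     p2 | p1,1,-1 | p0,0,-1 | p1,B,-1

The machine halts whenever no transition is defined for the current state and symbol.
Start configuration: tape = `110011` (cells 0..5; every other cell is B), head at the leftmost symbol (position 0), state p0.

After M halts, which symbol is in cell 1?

state=p0 head=0 tape=B[1]10011B   (p0,1)→(p1,1,-1)
state=p1 head=-1 tape=[B]110011B   (p1,B)→(p1,B,+1)
state=p1 head=0 tape=B[1]10011B   (p1,1)→(p0,0,+1)
state=p0 head=1 tape=B0[1]0011B   (p0,1)→(p1,1,-1)
state=p1 head=0 tape=B[0]10011B   (p1,0)→(p1,B,+1)
state=p1 head=1 tape=BB[1]0011B   (p1,1)→(p0,0,+1)
state=p0 head=2 tape=BB0[0]011B   (p0,0)→(p2,1,-1)
state=p2 head=1 tape=BB[0]1011B   (p2,0)→(p1,1,-1)
state=p1 head=0 tape=B[B]11011B   (p1,B)→(p1,B,+1)
state=p1 head=1 tape=BB[1]1011B   (p1,1)→(p0,0,+1)
state=p0 head=2 tape=BB0[1]011B   (p0,1)→(p1,1,-1)
state=p1 head=1 tape=BB[0]1011B   (p1,0)→(p1,B,+1)
state=p1 head=2 tape=BBB[1]011B   (p1,1)→(p0,0,+1)
state=p0 head=3 tape=BBB0[0]11B   (p0,0)→(p2,1,-1)
state=p2 head=2 tape=BBB[0]111B   (p2,0)→(p1,1,-1)
state=p1 head=1 tape=BB[B]1111B   (p1,B)→(p1,B,+1)
state=p1 head=2 tape=BBB[1]111B   (p1,1)→(p0,0,+1)
state=p0 head=3 tape=BBB0[1]11B   (p0,1)→(p1,1,-1)
state=p1 head=2 tape=BBB[0]111B   (p1,0)→(p1,B,+1)
state=p1 head=3 tape=BBBB[1]11B   (p1,1)→(p0,0,+1)
state=p0 head=4 tape=BBBB0[1]1B   (p0,1)→(p1,1,-1)
state=p1 head=3 tape=BBBB[0]11B   (p1,0)→(p1,B,+1)
state=p1 head=4 tape=BBBBB[1]1B   (p1,1)→(p0,0,+1)
state=p0 head=5 tape=BBBBB0[1]B   (p0,1)→(p1,1,-1)
state=p1 head=4 tape=BBBBB[0]1B   (p1,0)→(p1,B,+1)
state=p1 head=5 tape=BBBBBB[1]B   (p1,1)→(p0,0,+1)
state=p0 head=6 tape=BBBBBB0[B]
Cell 1 holds B when M halts.

B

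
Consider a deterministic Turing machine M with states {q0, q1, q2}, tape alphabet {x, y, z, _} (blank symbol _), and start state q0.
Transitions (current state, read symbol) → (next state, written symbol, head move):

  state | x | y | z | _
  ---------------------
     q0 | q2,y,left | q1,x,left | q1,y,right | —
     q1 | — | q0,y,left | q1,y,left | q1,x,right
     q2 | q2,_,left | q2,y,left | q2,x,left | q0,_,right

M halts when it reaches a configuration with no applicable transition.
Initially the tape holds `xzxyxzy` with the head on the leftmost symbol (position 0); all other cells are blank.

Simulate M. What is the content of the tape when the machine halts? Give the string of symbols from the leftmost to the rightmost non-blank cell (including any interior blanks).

xxzxyxzy

state=q0 head=0 tape=_[x]zxyxzy   (q0,x)→(q2,y,left)
state=q2 head=-1 tape=[_]yzxyxzy   (q2,_)→(q0,_,right)
state=q0 head=0 tape=_[y]zxyxzy   (q0,y)→(q1,x,left)
state=q1 head=-1 tape=[_]xzxyxzy   (q1,_)→(q1,x,right)
state=q1 head=0 tape=x[x]zxyxzy
The non-blank tape span at halt is xxzxyxzy.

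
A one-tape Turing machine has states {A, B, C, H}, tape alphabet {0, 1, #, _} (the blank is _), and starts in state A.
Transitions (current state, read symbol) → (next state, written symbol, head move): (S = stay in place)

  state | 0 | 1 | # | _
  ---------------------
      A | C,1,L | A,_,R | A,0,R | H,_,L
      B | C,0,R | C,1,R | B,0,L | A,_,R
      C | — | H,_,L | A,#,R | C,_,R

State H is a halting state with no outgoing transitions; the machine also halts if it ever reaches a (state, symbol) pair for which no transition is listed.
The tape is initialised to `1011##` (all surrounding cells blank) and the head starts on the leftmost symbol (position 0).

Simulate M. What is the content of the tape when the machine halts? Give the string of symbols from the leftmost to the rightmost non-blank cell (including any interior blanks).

state=A head=0 tape=[1]011##   (A,1)→(A,_,R)
state=A head=1 tape=_[0]11##   (A,0)→(C,1,L)
state=C head=0 tape=[_]111##   (C,_)→(C,_,R)
state=C head=1 tape=_[1]11##   (C,1)→(H,_,L)
state=H head=0 tape=[_]_11##
The non-blank tape span at halt is 11##.

11##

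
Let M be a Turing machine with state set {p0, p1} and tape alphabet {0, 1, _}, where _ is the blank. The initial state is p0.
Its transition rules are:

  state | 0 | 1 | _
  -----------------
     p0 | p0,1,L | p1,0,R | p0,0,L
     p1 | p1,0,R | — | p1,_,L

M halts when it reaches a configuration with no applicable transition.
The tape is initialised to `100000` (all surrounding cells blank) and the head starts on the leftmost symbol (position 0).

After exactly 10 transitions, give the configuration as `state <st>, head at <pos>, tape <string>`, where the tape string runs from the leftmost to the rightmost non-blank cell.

p0 | [1]00000_   read 1 → write 0, move R, go to p1
p1 | 0[0]0000_   read 0 → write 0, move R, go to p1
p1 | 00[0]000_   read 0 → write 0, move R, go to p1
p1 | 000[0]00_   read 0 → write 0, move R, go to p1
p1 | 0000[0]0_   read 0 → write 0, move R, go to p1
p1 | 00000[0]_   read 0 → write 0, move R, go to p1
p1 | 000000[_]   read _ → write _, move L, go to p1
p1 | 00000[0]_   read 0 → write 0, move R, go to p1
p1 | 000000[_]   read _ → write _, move L, go to p1
p1 | 00000[0]_   read 0 → write 0, move R, go to p1
p1 | 000000[_]
After 10 steps: state p1, head at 6, tape 000000.

state p1, head at 6, tape 000000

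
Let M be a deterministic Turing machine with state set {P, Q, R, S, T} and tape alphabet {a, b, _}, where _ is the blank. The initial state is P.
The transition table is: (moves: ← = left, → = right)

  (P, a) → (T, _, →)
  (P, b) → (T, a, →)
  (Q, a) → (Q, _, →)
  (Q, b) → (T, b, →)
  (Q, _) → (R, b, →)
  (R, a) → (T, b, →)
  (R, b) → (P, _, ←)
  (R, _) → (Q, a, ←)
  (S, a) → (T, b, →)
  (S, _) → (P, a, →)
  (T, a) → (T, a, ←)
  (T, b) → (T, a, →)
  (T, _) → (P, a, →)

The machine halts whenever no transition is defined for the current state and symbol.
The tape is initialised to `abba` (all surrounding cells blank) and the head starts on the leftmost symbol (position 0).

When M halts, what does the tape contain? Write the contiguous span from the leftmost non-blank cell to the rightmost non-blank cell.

aaa_a

state=P head=0 tape=[a]bba__   (P,a)→(T,_,→)
state=T head=1 tape=_[b]ba__   (T,b)→(T,a,→)
state=T head=2 tape=_a[b]a__   (T,b)→(T,a,→)
state=T head=3 tape=_aa[a]__   (T,a)→(T,a,←)
state=T head=2 tape=_a[a]a__   (T,a)→(T,a,←)
state=T head=1 tape=_[a]aa__   (T,a)→(T,a,←)
state=T head=0 tape=[_]aaa__   (T,_)→(P,a,→)
state=P head=1 tape=a[a]aa__   (P,a)→(T,_,→)
state=T head=2 tape=a_[a]a__   (T,a)→(T,a,←)
state=T head=1 tape=a[_]aa__   (T,_)→(P,a,→)
state=P head=2 tape=aa[a]a__   (P,a)→(T,_,→)
state=T head=3 tape=aa_[a]__   (T,a)→(T,a,←)
state=T head=2 tape=aa[_]a__   (T,_)→(P,a,→)
state=P head=3 tape=aaa[a]__   (P,a)→(T,_,→)
state=T head=4 tape=aaa_[_]_   (T,_)→(P,a,→)
state=P head=5 tape=aaa_a[_]
The non-blank tape span at halt is aaa_a.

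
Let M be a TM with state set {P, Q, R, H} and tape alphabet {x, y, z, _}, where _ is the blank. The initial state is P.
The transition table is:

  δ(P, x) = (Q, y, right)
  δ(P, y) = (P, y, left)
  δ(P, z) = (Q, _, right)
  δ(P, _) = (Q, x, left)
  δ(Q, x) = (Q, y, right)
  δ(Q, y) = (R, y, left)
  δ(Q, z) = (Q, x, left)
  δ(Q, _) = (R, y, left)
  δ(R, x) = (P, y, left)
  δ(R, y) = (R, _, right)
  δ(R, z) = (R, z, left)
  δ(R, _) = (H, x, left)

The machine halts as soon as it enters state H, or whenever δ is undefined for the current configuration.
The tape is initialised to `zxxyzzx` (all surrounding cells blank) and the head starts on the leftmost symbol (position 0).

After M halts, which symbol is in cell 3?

P | [z]xxyzzx   read z → write _, move right, go to Q
Q | _[x]xyzzx   read x → write y, move right, go to Q
Q | _y[x]yzzx   read x → write y, move right, go to Q
Q | _yy[y]zzx   read y → write y, move left, go to R
R | _y[y]yzzx   read y → write _, move right, go to R
R | _y_[y]zzx   read y → write _, move right, go to R
R | _y__[z]zx   read z → write z, move left, go to R
R | _y_[_]zzx   read _ → write x, move left, go to H
H | _y[_]xzzx
Cell 3 holds x when M halts.

x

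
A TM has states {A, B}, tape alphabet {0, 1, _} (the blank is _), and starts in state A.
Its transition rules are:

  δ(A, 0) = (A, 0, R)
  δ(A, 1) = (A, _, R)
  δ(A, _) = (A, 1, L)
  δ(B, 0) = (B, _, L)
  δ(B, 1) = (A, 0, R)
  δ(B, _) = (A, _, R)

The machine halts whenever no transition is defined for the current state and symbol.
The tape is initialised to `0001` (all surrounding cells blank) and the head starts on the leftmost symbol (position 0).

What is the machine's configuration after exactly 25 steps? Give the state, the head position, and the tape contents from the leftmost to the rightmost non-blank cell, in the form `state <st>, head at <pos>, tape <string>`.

state=A head=0 tape=[0]001____   (A,0)→(A,0,R)
state=A head=1 tape=0[0]01____   (A,0)→(A,0,R)
state=A head=2 tape=00[0]1____   (A,0)→(A,0,R)
state=A head=3 tape=000[1]____   (A,1)→(A,_,R)
state=A head=4 tape=000_[_]___   (A,_)→(A,1,L)
state=A head=3 tape=000[_]1___   (A,_)→(A,1,L)
state=A head=2 tape=00[0]11___   (A,0)→(A,0,R)
state=A head=3 tape=000[1]1___   (A,1)→(A,_,R)
state=A head=4 tape=000_[1]___   (A,1)→(A,_,R)
state=A head=5 tape=000__[_]__   (A,_)→(A,1,L)
state=A head=4 tape=000_[_]1__   (A,_)→(A,1,L)
state=A head=3 tape=000[_]11__   (A,_)→(A,1,L)
state=A head=2 tape=00[0]111__   (A,0)→(A,0,R)
state=A head=3 tape=000[1]11__   (A,1)→(A,_,R)
state=A head=4 tape=000_[1]1__   (A,1)→(A,_,R)
state=A head=5 tape=000__[1]__   (A,1)→(A,_,R)
state=A head=6 tape=000___[_]_   (A,_)→(A,1,L)
state=A head=5 tape=000__[_]1_   (A,_)→(A,1,L)
state=A head=4 tape=000_[_]11_   (A,_)→(A,1,L)
state=A head=3 tape=000[_]111_   (A,_)→(A,1,L)
state=A head=2 tape=00[0]1111_   (A,0)→(A,0,R)
state=A head=3 tape=000[1]111_   (A,1)→(A,_,R)
state=A head=4 tape=000_[1]11_   (A,1)→(A,_,R)
state=A head=5 tape=000__[1]1_   (A,1)→(A,_,R)
state=A head=6 tape=000___[1]_   (A,1)→(A,_,R)
state=A head=7 tape=000____[_]
After 25 steps: state A, head at 7, tape 000.

state A, head at 7, tape 000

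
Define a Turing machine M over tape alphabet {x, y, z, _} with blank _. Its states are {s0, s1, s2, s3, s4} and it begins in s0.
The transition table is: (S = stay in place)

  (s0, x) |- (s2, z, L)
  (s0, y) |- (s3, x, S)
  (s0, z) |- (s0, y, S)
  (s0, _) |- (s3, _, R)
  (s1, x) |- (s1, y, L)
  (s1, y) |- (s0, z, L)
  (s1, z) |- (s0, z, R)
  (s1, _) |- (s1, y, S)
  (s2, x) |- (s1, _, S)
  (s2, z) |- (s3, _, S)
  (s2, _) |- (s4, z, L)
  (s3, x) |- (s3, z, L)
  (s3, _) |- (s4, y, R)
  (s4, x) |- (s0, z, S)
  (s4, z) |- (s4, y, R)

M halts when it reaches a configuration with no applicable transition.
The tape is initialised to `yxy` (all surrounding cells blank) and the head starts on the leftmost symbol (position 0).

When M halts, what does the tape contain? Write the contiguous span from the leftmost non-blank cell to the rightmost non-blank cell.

s0 | _[y]xy   read y → write x, move S, go to s3
s3 | _[x]xy   read x → write z, move L, go to s3
s3 | [_]zxy   read _ → write y, move R, go to s4
s4 | y[z]xy   read z → write y, move R, go to s4
s4 | yy[x]y   read x → write z, move S, go to s0
s0 | yy[z]y   read z → write y, move S, go to s0
s0 | yy[y]y   read y → write x, move S, go to s3
s3 | yy[x]y   read x → write z, move L, go to s3
s3 | y[y]zy
The non-blank tape span at halt is yyzy.

yyzy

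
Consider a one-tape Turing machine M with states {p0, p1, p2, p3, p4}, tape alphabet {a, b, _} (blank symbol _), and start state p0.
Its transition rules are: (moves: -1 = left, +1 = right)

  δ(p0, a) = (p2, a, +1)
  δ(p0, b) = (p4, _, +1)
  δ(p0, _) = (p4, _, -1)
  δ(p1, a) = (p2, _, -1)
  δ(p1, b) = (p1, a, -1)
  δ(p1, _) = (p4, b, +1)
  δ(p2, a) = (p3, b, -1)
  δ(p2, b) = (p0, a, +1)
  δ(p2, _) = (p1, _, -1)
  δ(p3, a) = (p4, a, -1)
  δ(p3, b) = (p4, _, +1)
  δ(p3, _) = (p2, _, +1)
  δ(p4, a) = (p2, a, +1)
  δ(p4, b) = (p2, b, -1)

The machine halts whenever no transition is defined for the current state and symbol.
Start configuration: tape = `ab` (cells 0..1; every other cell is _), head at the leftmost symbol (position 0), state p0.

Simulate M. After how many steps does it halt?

15

p0 | __[a]b_   read a → write a, move +1, go to p2
p2 | __a[b]_   read b → write a, move +1, go to p0
p0 | __aa[_]   read _ → write _, move -1, go to p4
p4 | __a[a]_   read a → write a, move +1, go to p2
p2 | __aa[_]   read _ → write _, move -1, go to p1
p1 | __a[a]_   read a → write _, move -1, go to p2
p2 | __[a]__   read a → write b, move -1, go to p3
p3 | _[_]b__   read _ → write _, move +1, go to p2
p2 | __[b]__   read b → write a, move +1, go to p0
p0 | __a[_]_   read _ → write _, move -1, go to p4
p4 | __[a]__   read a → write a, move +1, go to p2
p2 | __a[_]_   read _ → write _, move -1, go to p1
p1 | __[a]__   read a → write _, move -1, go to p2
p2 | _[_]___   read _ → write _, move -1, go to p1
p1 | [_]____   read _ → write b, move +1, go to p4
p4 | b[_]___
M halts after 15 transitions.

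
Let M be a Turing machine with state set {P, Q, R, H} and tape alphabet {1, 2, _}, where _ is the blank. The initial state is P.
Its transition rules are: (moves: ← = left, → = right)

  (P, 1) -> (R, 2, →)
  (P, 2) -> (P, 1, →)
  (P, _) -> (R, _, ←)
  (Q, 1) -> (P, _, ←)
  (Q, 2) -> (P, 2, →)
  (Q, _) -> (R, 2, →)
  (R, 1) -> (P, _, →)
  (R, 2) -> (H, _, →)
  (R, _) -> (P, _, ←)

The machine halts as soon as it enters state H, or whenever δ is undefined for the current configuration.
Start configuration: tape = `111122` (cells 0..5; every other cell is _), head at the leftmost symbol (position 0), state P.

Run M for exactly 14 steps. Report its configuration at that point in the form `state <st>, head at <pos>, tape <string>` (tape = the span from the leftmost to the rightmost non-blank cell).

state R, head at 4, tape 2_2_1

P | [1]11122_   read 1 → write 2, move →, go to R
R | 2[1]1122_   read 1 → write _, move →, go to P
P | 2_[1]122_   read 1 → write 2, move →, go to R
R | 2_2[1]22_   read 1 → write _, move →, go to P
P | 2_2_[2]2_   read 2 → write 1, move →, go to P
P | 2_2_1[2]_   read 2 → write 1, move →, go to P
P | 2_2_11[_]   read _ → write _, move ←, go to R
R | 2_2_1[1]_   read 1 → write _, move →, go to P
P | 2_2_1_[_]   read _ → write _, move ←, go to R
R | 2_2_1[_]_   read _ → write _, move ←, go to P
P | 2_2_[1]__   read 1 → write 2, move →, go to R
R | 2_2_2[_]_   read _ → write _, move ←, go to P
P | 2_2_[2]__   read 2 → write 1, move →, go to P
P | 2_2_1[_]_   read _ → write _, move ←, go to R
R | 2_2_[1]__
After 14 steps: state R, head at 4, tape 2_2_1.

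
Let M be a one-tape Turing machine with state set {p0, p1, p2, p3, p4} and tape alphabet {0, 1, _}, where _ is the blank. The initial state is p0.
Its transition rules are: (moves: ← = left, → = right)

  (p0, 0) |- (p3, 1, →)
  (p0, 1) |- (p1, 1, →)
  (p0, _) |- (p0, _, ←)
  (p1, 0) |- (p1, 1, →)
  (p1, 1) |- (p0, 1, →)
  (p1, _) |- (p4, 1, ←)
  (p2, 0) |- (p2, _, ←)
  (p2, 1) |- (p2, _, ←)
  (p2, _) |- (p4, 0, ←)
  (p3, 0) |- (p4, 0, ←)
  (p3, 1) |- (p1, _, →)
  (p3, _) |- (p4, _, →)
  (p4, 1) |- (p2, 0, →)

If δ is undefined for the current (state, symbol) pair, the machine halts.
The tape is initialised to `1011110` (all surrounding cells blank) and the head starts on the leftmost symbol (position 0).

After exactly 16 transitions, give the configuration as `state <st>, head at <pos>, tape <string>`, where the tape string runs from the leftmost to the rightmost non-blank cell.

state p2, head at 0, tape 1

p0 | [1]011110_   read 1 → write 1, move →, go to p1
p1 | 1[0]11110_   read 0 → write 1, move →, go to p1
p1 | 11[1]1110_   read 1 → write 1, move →, go to p0
p0 | 111[1]110_   read 1 → write 1, move →, go to p1
p1 | 1111[1]10_   read 1 → write 1, move →, go to p0
p0 | 11111[1]0_   read 1 → write 1, move →, go to p1
p1 | 111111[0]_   read 0 → write 1, move →, go to p1
p1 | 1111111[_]   read _ → write 1, move ←, go to p4
p4 | 111111[1]1   read 1 → write 0, move →, go to p2
p2 | 1111110[1]   read 1 → write _, move ←, go to p2
p2 | 111111[0]_   read 0 → write _, move ←, go to p2
p2 | 11111[1]__   read 1 → write _, move ←, go to p2
p2 | 1111[1]___   read 1 → write _, move ←, go to p2
p2 | 111[1]____   read 1 → write _, move ←, go to p2
p2 | 11[1]_____   read 1 → write _, move ←, go to p2
p2 | 1[1]______   read 1 → write _, move ←, go to p2
p2 | [1]_______
After 16 steps: state p2, head at 0, tape 1.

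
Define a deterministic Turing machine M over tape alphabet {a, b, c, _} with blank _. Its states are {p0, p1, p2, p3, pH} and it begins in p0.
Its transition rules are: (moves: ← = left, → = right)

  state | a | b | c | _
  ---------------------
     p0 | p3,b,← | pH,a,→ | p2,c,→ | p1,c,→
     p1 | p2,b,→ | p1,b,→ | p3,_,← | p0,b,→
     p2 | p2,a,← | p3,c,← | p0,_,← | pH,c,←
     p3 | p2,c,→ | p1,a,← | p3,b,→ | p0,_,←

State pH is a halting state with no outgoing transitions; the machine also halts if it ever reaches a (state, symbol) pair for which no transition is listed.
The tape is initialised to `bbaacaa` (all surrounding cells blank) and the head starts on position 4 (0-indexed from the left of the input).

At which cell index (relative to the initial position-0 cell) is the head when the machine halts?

state=p0 head=4 tape=bbaa[c]aa   (p0,c)→(p2,c,→)
state=p2 head=5 tape=bbaac[a]a   (p2,a)→(p2,a,←)
state=p2 head=4 tape=bbaa[c]aa   (p2,c)→(p0,_,←)
state=p0 head=3 tape=bba[a]_aa   (p0,a)→(p3,b,←)
state=p3 head=2 tape=bb[a]b_aa   (p3,a)→(p2,c,→)
state=p2 head=3 tape=bbc[b]_aa   (p2,b)→(p3,c,←)
state=p3 head=2 tape=bb[c]c_aa   (p3,c)→(p3,b,→)
state=p3 head=3 tape=bbb[c]_aa   (p3,c)→(p3,b,→)
state=p3 head=4 tape=bbbb[_]aa   (p3,_)→(p0,_,←)
state=p0 head=3 tape=bbb[b]_aa   (p0,b)→(pH,a,→)
state=pH head=4 tape=bbba[_]aa
At halt the head is at cell 4.

4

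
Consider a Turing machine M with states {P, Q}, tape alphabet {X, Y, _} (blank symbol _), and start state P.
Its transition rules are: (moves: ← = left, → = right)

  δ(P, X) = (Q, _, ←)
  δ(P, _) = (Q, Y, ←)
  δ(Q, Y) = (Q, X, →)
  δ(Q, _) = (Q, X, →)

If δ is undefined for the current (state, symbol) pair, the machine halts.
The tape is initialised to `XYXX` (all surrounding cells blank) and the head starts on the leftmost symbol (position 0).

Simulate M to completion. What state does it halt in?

Q

P | _[X]YXX   read X → write _, move ←, go to Q
Q | [_]_YXX   read _ → write X, move →, go to Q
Q | X[_]YXX   read _ → write X, move →, go to Q
Q | XX[Y]XX   read Y → write X, move →, go to Q
Q | XXX[X]X
No transition is defined for (Q, X); M halts in state Q.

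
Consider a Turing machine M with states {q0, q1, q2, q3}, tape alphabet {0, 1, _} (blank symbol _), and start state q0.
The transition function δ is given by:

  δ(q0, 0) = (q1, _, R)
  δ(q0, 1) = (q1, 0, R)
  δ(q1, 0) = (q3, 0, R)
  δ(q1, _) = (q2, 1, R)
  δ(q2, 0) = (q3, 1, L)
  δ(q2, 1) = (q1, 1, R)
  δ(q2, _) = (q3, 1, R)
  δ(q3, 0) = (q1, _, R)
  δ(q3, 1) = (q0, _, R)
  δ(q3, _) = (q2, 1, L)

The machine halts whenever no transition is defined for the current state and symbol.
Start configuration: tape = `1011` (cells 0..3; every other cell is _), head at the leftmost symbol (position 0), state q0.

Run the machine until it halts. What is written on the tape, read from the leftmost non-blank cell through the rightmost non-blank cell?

00_0111

state=q0 head=0 tape=[1]011___   (q0,1)→(q1,0,R)
state=q1 head=1 tape=0[0]11___   (q1,0)→(q3,0,R)
state=q3 head=2 tape=00[1]1___   (q3,1)→(q0,_,R)
state=q0 head=3 tape=00_[1]___   (q0,1)→(q1,0,R)
state=q1 head=4 tape=00_0[_]__   (q1,_)→(q2,1,R)
state=q2 head=5 tape=00_01[_]_   (q2,_)→(q3,1,R)
state=q3 head=6 tape=00_011[_]   (q3,_)→(q2,1,L)
state=q2 head=5 tape=00_01[1]1   (q2,1)→(q1,1,R)
state=q1 head=6 tape=00_011[1]
The non-blank tape span at halt is 00_0111.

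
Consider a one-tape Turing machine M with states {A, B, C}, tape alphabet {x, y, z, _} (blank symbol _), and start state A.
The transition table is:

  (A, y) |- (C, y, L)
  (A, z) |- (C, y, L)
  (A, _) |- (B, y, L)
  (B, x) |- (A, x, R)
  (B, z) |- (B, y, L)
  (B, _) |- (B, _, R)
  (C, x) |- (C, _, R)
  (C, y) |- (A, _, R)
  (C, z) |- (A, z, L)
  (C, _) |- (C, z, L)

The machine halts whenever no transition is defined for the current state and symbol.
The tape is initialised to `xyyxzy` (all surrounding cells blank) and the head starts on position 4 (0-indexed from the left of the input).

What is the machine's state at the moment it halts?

A | _xyyx[z]y   read z → write y, move L, go to C
C | _xyy[x]yy   read x → write _, move R, go to C
C | _xyy_[y]y   read y → write _, move R, go to A
A | _xyy__[y]   read y → write y, move L, go to C
C | _xyy_[_]y   read _ → write z, move L, go to C
C | _xyy[_]zy   read _ → write z, move L, go to C
C | _xy[y]zzy   read y → write _, move R, go to A
A | _xy_[z]zy   read z → write y, move L, go to C
C | _xy[_]yzy   read _ → write z, move L, go to C
C | _x[y]zyzy   read y → write _, move R, go to A
A | _x_[z]yzy   read z → write y, move L, go to C
C | _x[_]yyzy   read _ → write z, move L, go to C
C | _[x]zyyzy   read x → write _, move R, go to C
C | __[z]yyzy   read z → write z, move L, go to A
A | _[_]zyyzy   read _ → write y, move L, go to B
B | [_]yzyyzy   read _ → write _, move R, go to B
B | _[y]zyyzy
No transition is defined for (B, y); M halts in state B.

B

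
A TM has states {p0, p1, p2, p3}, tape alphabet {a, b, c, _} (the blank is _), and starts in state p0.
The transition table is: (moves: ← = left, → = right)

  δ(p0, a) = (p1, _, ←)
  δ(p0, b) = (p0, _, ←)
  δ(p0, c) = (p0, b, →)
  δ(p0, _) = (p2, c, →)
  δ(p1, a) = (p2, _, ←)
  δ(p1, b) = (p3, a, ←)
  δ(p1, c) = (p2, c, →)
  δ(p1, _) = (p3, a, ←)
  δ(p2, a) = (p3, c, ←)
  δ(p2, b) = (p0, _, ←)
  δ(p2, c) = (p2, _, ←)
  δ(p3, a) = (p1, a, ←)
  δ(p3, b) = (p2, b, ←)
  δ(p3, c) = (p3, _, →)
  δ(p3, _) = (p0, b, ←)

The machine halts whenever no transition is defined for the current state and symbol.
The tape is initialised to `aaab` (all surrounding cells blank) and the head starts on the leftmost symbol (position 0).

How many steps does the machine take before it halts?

23

state=p0 head=0 tape=___[a]aab   (p0,a)→(p1,_,←)
state=p1 head=-1 tape=__[_]_aab   (p1,_)→(p3,a,←)
state=p3 head=-2 tape=_[_]a_aab   (p3,_)→(p0,b,←)
state=p0 head=-3 tape=[_]ba_aab   (p0,_)→(p2,c,→)
state=p2 head=-2 tape=c[b]a_aab   (p2,b)→(p0,_,←)
state=p0 head=-3 tape=[c]_a_aab   (p0,c)→(p0,b,→)
state=p0 head=-2 tape=b[_]a_aab   (p0,_)→(p2,c,→)
state=p2 head=-1 tape=bc[a]_aab   (p2,a)→(p3,c,←)
state=p3 head=-2 tape=b[c]c_aab   (p3,c)→(p3,_,→)
state=p3 head=-1 tape=b_[c]_aab   (p3,c)→(p3,_,→)
state=p3 head=0 tape=b__[_]aab   (p3,_)→(p0,b,←)
state=p0 head=-1 tape=b_[_]baab   (p0,_)→(p2,c,→)
state=p2 head=0 tape=b_c[b]aab   (p2,b)→(p0,_,←)
state=p0 head=-1 tape=b_[c]_aab   (p0,c)→(p0,b,→)
state=p0 head=0 tape=b_b[_]aab   (p0,_)→(p2,c,→)
state=p2 head=1 tape=b_bc[a]ab   (p2,a)→(p3,c,←)
state=p3 head=0 tape=b_b[c]cab   (p3,c)→(p3,_,→)
state=p3 head=1 tape=b_b_[c]ab   (p3,c)→(p3,_,→)
state=p3 head=2 tape=b_b__[a]b   (p3,a)→(p1,a,←)
state=p1 head=1 tape=b_b_[_]ab   (p1,_)→(p3,a,←)
state=p3 head=0 tape=b_b[_]aab   (p3,_)→(p0,b,←)
state=p0 head=-1 tape=b_[b]baab   (p0,b)→(p0,_,←)
state=p0 head=-2 tape=b[_]_baab   (p0,_)→(p2,c,→)
state=p2 head=-1 tape=bc[_]baab
M halts after 23 transitions.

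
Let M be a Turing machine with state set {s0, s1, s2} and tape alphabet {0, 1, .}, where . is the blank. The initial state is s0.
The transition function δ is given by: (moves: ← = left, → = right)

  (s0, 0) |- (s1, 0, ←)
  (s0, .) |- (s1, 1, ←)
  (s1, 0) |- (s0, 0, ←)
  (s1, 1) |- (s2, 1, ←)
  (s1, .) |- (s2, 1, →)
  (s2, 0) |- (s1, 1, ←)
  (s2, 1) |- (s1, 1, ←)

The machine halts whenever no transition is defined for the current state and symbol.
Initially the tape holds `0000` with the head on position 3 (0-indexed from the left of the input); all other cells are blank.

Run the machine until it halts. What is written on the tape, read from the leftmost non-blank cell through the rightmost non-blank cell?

s0 | ...000[0]   read 0 → write 0, move ←, go to s1
s1 | ...00[0]0   read 0 → write 0, move ←, go to s0
s0 | ...0[0]00   read 0 → write 0, move ←, go to s1
s1 | ...[0]000   read 0 → write 0, move ←, go to s0
s0 | ..[.]0000   read . → write 1, move ←, go to s1
s1 | .[.]10000   read . → write 1, move →, go to s2
s2 | .1[1]0000   read 1 → write 1, move ←, go to s1
s1 | .[1]10000   read 1 → write 1, move ←, go to s2
s2 | [.]110000
The non-blank tape span at halt is 110000.

110000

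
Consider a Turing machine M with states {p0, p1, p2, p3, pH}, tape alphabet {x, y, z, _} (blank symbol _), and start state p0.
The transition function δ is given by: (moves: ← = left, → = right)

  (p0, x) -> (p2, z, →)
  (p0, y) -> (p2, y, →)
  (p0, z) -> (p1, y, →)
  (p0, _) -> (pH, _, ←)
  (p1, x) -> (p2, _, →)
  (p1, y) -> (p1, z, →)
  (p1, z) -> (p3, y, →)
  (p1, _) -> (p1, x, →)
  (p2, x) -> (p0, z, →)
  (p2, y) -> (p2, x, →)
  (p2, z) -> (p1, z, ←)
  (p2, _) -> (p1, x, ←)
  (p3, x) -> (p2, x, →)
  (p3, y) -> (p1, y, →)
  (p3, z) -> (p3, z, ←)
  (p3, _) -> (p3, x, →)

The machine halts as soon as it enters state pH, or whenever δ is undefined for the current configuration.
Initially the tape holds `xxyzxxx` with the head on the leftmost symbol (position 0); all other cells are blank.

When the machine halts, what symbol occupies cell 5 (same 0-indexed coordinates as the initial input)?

state=p0 head=0 tape=[x]xyzxxx___   (p0,x)→(p2,z,→)
state=p2 head=1 tape=z[x]yzxxx___   (p2,x)→(p0,z,→)
state=p0 head=2 tape=zz[y]zxxx___   (p0,y)→(p2,y,→)
state=p2 head=3 tape=zzy[z]xxx___   (p2,z)→(p1,z,←)
state=p1 head=2 tape=zz[y]zxxx___   (p1,y)→(p1,z,→)
state=p1 head=3 tape=zzz[z]xxx___   (p1,z)→(p3,y,→)
state=p3 head=4 tape=zzzy[x]xx___   (p3,x)→(p2,x,→)
state=p2 head=5 tape=zzzyx[x]x___   (p2,x)→(p0,z,→)
state=p0 head=6 tape=zzzyxz[x]___   (p0,x)→(p2,z,→)
state=p2 head=7 tape=zzzyxzz[_]__   (p2,_)→(p1,x,←)
state=p1 head=6 tape=zzzyxz[z]x__   (p1,z)→(p3,y,→)
state=p3 head=7 tape=zzzyxzy[x]__   (p3,x)→(p2,x,→)
state=p2 head=8 tape=zzzyxzyx[_]_   (p2,_)→(p1,x,←)
state=p1 head=7 tape=zzzyxzy[x]x_   (p1,x)→(p2,_,→)
state=p2 head=8 tape=zzzyxzy_[x]_   (p2,x)→(p0,z,→)
state=p0 head=9 tape=zzzyxzy_z[_]   (p0,_)→(pH,_,←)
state=pH head=8 tape=zzzyxzy_[z]_
Cell 5 holds z when M halts.

z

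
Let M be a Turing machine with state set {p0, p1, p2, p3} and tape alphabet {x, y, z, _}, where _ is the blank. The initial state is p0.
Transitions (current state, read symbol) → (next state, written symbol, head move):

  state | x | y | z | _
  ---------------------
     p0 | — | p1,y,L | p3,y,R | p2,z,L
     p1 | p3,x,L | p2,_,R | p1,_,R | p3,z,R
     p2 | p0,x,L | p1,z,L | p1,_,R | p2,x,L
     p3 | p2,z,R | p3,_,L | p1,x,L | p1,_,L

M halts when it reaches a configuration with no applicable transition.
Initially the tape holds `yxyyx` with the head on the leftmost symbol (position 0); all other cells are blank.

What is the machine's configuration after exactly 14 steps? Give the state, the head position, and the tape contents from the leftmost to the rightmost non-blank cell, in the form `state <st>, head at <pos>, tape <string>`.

state p0, head at 0, tape zzxyyx

p0 | __[y]xyyx   read y → write y, move L, go to p1
p1 | _[_]yxyyx   read _ → write z, move R, go to p3
p3 | _z[y]xyyx   read y → write _, move L, go to p3
p3 | _[z]_xyyx   read z → write x, move L, go to p1
p1 | [_]x_xyyx   read _ → write z, move R, go to p3
p3 | z[x]_xyyx   read x → write z, move R, go to p2
p2 | zz[_]xyyx   read _ → write x, move L, go to p2
p2 | z[z]xxyyx   read z → write _, move R, go to p1
p1 | z_[x]xyyx   read x → write x, move L, go to p3
p3 | z[_]xxyyx   read _ → write _, move L, go to p1
p1 | [z]_xxyyx   read z → write _, move R, go to p1
p1 | _[_]xxyyx   read _ → write z, move R, go to p3
p3 | _z[x]xyyx   read x → write z, move R, go to p2
p2 | _zz[x]yyx   read x → write x, move L, go to p0
p0 | _z[z]xyyx
After 14 steps: state p0, head at 0, tape zzxyyx.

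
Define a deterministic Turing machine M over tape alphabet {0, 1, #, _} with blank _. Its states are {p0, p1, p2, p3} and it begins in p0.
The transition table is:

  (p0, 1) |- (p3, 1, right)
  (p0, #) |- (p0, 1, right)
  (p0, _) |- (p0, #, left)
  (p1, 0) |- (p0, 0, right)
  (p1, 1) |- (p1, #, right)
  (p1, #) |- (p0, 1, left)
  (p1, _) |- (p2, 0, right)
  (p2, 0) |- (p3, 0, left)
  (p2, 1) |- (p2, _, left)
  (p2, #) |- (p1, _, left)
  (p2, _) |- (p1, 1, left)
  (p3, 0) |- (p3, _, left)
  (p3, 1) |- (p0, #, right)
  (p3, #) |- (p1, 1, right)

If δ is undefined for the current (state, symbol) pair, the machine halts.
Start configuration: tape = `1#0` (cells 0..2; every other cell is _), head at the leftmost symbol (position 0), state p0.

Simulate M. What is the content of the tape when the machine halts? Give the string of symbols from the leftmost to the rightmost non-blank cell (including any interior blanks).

110#

state=p0 head=0 tape=[1]#0_   (p0,1)→(p3,1,right)
state=p3 head=1 tape=1[#]0_   (p3,#)→(p1,1,right)
state=p1 head=2 tape=11[0]_   (p1,0)→(p0,0,right)
state=p0 head=3 tape=110[_]   (p0,_)→(p0,#,left)
state=p0 head=2 tape=11[0]#
The non-blank tape span at halt is 110#.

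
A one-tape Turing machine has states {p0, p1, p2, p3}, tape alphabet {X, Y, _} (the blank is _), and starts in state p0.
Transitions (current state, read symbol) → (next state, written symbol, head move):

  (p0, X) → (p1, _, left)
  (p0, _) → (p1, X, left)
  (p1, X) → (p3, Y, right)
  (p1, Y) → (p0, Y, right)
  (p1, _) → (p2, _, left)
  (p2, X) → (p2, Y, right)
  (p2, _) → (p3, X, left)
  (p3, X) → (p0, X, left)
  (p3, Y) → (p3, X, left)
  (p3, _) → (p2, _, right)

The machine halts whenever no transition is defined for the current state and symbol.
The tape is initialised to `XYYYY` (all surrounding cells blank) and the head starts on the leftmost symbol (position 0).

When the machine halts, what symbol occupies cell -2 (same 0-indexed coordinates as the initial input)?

Y

state=p0 head=0 tape=___[X]YYYY   (p0,X)→(p1,_,left)
state=p1 head=-1 tape=__[_]_YYYY   (p1,_)→(p2,_,left)
state=p2 head=-2 tape=_[_]__YYYY   (p2,_)→(p3,X,left)
state=p3 head=-3 tape=[_]X__YYYY   (p3,_)→(p2,_,right)
state=p2 head=-2 tape=_[X]__YYYY   (p2,X)→(p2,Y,right)
state=p2 head=-1 tape=_Y[_]_YYYY   (p2,_)→(p3,X,left)
state=p3 head=-2 tape=_[Y]X_YYYY   (p3,Y)→(p3,X,left)
state=p3 head=-3 tape=[_]XX_YYYY   (p3,_)→(p2,_,right)
state=p2 head=-2 tape=_[X]X_YYYY   (p2,X)→(p2,Y,right)
state=p2 head=-1 tape=_Y[X]_YYYY   (p2,X)→(p2,Y,right)
state=p2 head=0 tape=_YY[_]YYYY   (p2,_)→(p3,X,left)
state=p3 head=-1 tape=_Y[Y]XYYYY   (p3,Y)→(p3,X,left)
state=p3 head=-2 tape=_[Y]XXYYYY   (p3,Y)→(p3,X,left)
state=p3 head=-3 tape=[_]XXXYYYY   (p3,_)→(p2,_,right)
state=p2 head=-2 tape=_[X]XXYYYY   (p2,X)→(p2,Y,right)
state=p2 head=-1 tape=_Y[X]XYYYY   (p2,X)→(p2,Y,right)
state=p2 head=0 tape=_YY[X]YYYY   (p2,X)→(p2,Y,right)
state=p2 head=1 tape=_YYY[Y]YYY
Cell -2 holds Y when M halts.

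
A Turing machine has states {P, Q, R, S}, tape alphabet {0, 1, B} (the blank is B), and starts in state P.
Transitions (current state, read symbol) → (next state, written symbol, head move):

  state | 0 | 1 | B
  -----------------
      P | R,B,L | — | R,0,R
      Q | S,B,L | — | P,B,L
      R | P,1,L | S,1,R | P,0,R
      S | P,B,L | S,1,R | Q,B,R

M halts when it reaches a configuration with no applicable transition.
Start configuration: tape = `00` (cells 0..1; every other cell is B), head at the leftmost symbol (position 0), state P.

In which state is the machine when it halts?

state=P head=0 tape=BB[0]0   (P,0)→(R,B,L)
state=R head=-1 tape=B[B]B0   (R,B)→(P,0,R)
state=P head=0 tape=B0[B]0   (P,B)→(R,0,R)
state=R head=1 tape=B00[0]   (R,0)→(P,1,L)
state=P head=0 tape=B0[0]1   (P,0)→(R,B,L)
state=R head=-1 tape=B[0]B1   (R,0)→(P,1,L)
state=P head=-2 tape=[B]1B1   (P,B)→(R,0,R)
state=R head=-1 tape=0[1]B1   (R,1)→(S,1,R)
state=S head=0 tape=01[B]1   (S,B)→(Q,B,R)
state=Q head=1 tape=01B[1]
No transition is defined for (Q, 1); M halts in state Q.

Q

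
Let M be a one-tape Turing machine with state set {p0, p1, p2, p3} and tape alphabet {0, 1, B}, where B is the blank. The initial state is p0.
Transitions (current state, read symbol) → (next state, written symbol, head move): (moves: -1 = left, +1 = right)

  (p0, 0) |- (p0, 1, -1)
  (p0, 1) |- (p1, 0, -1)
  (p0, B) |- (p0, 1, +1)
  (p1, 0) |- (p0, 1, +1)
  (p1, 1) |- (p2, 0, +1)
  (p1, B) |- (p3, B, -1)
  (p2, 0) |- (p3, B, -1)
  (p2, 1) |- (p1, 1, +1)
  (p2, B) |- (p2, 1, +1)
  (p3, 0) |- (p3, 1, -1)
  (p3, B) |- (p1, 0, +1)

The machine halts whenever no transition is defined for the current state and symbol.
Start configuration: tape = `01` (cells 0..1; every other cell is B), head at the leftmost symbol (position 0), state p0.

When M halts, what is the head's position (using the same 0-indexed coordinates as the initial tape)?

1

p0 | BB[0]1B   read 0 → write 1, move -1, go to p0
p0 | B[B]11B   read B → write 1, move +1, go to p0
p0 | B1[1]1B   read 1 → write 0, move -1, go to p1
p1 | B[1]01B   read 1 → write 0, move +1, go to p2
p2 | B0[0]1B   read 0 → write B, move -1, go to p3
p3 | B[0]B1B   read 0 → write 1, move -1, go to p3
p3 | [B]1B1B   read B → write 0, move +1, go to p1
p1 | 0[1]B1B   read 1 → write 0, move +1, go to p2
p2 | 00[B]1B   read B → write 1, move +1, go to p2
p2 | 001[1]B   read 1 → write 1, move +1, go to p1
p1 | 0011[B]   read B → write B, move -1, go to p3
p3 | 001[1]B
At halt the head is at cell 1.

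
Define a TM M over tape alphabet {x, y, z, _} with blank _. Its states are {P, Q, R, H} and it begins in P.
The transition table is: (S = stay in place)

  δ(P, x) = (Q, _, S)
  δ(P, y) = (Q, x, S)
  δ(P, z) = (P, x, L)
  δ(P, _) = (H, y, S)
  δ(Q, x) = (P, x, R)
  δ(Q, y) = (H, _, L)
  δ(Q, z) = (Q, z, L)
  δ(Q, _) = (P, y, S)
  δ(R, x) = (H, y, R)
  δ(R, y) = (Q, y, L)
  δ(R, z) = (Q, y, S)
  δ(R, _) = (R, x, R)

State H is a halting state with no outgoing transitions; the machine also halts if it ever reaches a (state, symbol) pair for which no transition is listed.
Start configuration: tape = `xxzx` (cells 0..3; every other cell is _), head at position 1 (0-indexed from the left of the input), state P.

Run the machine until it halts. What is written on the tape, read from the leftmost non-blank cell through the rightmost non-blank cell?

P | x[x]zx_   read x → write _, move S, go to Q
Q | x[_]zx_   read _ → write y, move S, go to P
P | x[y]zx_   read y → write x, move S, go to Q
Q | x[x]zx_   read x → write x, move R, go to P
P | xx[z]x_   read z → write x, move L, go to P
P | x[x]xx_   read x → write _, move S, go to Q
Q | x[_]xx_   read _ → write y, move S, go to P
P | x[y]xx_   read y → write x, move S, go to Q
Q | x[x]xx_   read x → write x, move R, go to P
P | xx[x]x_   read x → write _, move S, go to Q
Q | xx[_]x_   read _ → write y, move S, go to P
P | xx[y]x_   read y → write x, move S, go to Q
Q | xx[x]x_   read x → write x, move R, go to P
P | xxx[x]_   read x → write _, move S, go to Q
Q | xxx[_]_   read _ → write y, move S, go to P
P | xxx[y]_   read y → write x, move S, go to Q
Q | xxx[x]_   read x → write x, move R, go to P
P | xxxx[_]   read _ → write y, move S, go to H
H | xxxx[y]
The non-blank tape span at halt is xxxxy.

xxxxy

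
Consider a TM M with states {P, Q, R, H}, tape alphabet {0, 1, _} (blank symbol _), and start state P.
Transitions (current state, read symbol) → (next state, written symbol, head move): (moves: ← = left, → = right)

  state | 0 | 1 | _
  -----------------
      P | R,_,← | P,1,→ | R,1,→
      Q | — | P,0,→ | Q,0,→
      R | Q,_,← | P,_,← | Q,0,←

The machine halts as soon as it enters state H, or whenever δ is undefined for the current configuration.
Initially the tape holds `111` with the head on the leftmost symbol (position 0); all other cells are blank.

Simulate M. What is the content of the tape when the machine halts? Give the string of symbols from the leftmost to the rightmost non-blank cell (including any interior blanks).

P | [1]11__   read 1 → write 1, move →, go to P
P | 1[1]1__   read 1 → write 1, move →, go to P
P | 11[1]__   read 1 → write 1, move →, go to P
P | 111[_]_   read _ → write 1, move →, go to R
R | 1111[_]   read _ → write 0, move ←, go to Q
Q | 111[1]0   read 1 → write 0, move →, go to P
P | 1110[0]   read 0 → write _, move ←, go to R
R | 111[0]_   read 0 → write _, move ←, go to Q
Q | 11[1]__   read 1 → write 0, move →, go to P
P | 110[_]_   read _ → write 1, move →, go to R
R | 1101[_]   read _ → write 0, move ←, go to Q
Q | 110[1]0   read 1 → write 0, move →, go to P
P | 1100[0]   read 0 → write _, move ←, go to R
R | 110[0]_   read 0 → write _, move ←, go to Q
Q | 11[0]__
The non-blank tape span at halt is 110.

110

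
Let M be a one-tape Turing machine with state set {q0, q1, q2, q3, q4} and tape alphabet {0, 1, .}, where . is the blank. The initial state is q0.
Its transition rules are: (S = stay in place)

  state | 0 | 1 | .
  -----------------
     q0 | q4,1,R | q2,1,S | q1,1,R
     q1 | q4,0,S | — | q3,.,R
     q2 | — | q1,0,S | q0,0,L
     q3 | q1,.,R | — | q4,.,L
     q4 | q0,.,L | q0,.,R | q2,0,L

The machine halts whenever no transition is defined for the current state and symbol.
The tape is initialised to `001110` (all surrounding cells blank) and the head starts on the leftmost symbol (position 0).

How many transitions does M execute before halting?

17

q0 | ..[0]01110   read 0 → write 1, move R, go to q4
q4 | ..1[0]1110   read 0 → write ., move L, go to q0
q0 | ..[1].1110   read 1 → write 1, move S, go to q2
q2 | ..[1].1110   read 1 → write 0, move S, go to q1
q1 | ..[0].1110   read 0 → write 0, move S, go to q4
q4 | ..[0].1110   read 0 → write ., move L, go to q0
q0 | .[.]..1110   read . → write 1, move R, go to q1
q1 | .1[.].1110   read . → write ., move R, go to q3
q3 | .1.[.]1110   read . → write ., move L, go to q4
q4 | .1[.].1110   read . → write 0, move L, go to q2
q2 | .[1]0.1110   read 1 → write 0, move S, go to q1
q1 | .[0]0.1110   read 0 → write 0, move S, go to q4
q4 | .[0]0.1110   read 0 → write ., move L, go to q0
q0 | [.].0.1110   read . → write 1, move R, go to q1
q1 | 1[.]0.1110   read . → write ., move R, go to q3
q3 | 1.[0].1110   read 0 → write ., move R, go to q1
q1 | 1..[.]1110   read . → write ., move R, go to q3
q3 | 1...[1]110
M halts after 17 transitions.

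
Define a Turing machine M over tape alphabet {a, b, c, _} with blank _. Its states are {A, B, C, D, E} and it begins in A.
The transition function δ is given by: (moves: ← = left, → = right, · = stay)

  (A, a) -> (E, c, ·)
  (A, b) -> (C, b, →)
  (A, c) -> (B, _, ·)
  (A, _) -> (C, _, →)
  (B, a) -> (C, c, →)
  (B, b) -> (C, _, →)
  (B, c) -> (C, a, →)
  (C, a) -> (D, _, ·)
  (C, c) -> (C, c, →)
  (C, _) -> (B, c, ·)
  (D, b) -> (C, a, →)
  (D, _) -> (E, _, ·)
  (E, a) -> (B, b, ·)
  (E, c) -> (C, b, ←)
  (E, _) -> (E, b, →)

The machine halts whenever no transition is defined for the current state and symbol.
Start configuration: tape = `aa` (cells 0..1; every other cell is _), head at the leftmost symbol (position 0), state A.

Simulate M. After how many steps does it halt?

A | _[a]a   read a → write c, move ·, go to E
E | _[c]a   read c → write b, move ←, go to C
C | [_]ba   read _ → write c, move ·, go to B
B | [c]ba   read c → write a, move →, go to C
C | a[b]a
M halts after 4 transitions.

4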